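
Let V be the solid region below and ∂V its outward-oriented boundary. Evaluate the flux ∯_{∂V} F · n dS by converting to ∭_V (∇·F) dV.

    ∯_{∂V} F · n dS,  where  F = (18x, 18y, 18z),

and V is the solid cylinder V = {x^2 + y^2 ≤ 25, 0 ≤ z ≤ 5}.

By the divergence theorem,

    ∯_{∂V} F · n dS = ∭_V (∇ · F) dV.

Compute the divergence:
    ∇ · F = ∂F_x/∂x + ∂F_y/∂y + ∂F_z/∂z = 18 + 18 + 18 = 54.

In cylindrical coordinates, x = r cos(θ), y = r sin(θ), z = z, dV = r dr dθ dz, with 0 ≤ r ≤ 5, 0 ≤ θ ≤ 2π, 0 ≤ z ≤ 5.

The integrand, after substitution and multiplying by the volume element, becomes (54) · r, so

    ∭_V (∇·F) dV = ∫_0^{2π} ∫_0^{5} ∫_0^{5} (54) · r dz dr dθ.

Inner (z from 0 to 5): 270r.
Middle (r from 0 to 5): 3375.
Outer (θ from 0 to 2π): 6750π.

Therefore ∯_{∂V} F · n dS = 6750π.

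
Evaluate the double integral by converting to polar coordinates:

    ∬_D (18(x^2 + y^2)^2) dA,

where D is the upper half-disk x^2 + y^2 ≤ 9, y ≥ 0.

The region D is 0 ≤ r ≤ 3, 0 ≤ θ ≤ π in polar coordinates, where x = r cos(θ), y = r sin(θ), and dA = r dr dθ.

Under the substitution, the integrand becomes 18r^4, so

    ∬_D (18(x^2 + y^2)^2) dA = ∫_{0}^{π} ∫_{0}^{3} (18r^4) · r dr dθ.

Inner integral (in r): ∫_{0}^{3} (18r^4) · r dr = 2187.

Outer integral (in θ): ∫_{0}^{π} (2187) dθ = 2187π.

Therefore ∬_D (18(x^2 + y^2)^2) dA = 2187π.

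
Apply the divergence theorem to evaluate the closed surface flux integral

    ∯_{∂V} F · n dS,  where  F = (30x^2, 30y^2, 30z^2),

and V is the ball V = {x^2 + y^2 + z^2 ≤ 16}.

By the divergence theorem,

    ∯_{∂V} F · n dS = ∭_V (∇ · F) dV.

Compute the divergence:
    ∇ · F = ∂F_x/∂x + ∂F_y/∂y + ∂F_z/∂z = 60x + 60y + 60z.

In spherical coordinates, x = ρ sin(φ) cos(θ), y = ρ sin(φ) sin(θ), z = ρ cos(φ), dV = ρ^2 sin(φ) dρ dφ dθ, with 0 ≤ ρ ≤ 4, 0 ≤ φ ≤ π, 0 ≤ θ ≤ 2π.

The integrand, after substitution and multiplying by the volume element, becomes (60ρ (sqrt(2)sin(φ)sin(θ + π/4) + cos(φ))) · ρ^2 sin(φ), so

    ∭_V (∇·F) dV = ∫_0^{2π} ∫_0^{π} ∫_0^{4} (60ρ (sqrt(2)sin(φ)sin(θ + π/4) + cos(φ))) · ρ^2 sin(φ) dρ dφ dθ.

Inner (ρ from 0 to 4): 3840(sqrt(2)sin(φ)sin(θ + π/4) + cos(φ))sin(φ).
Middle (φ from 0 to π): 1920sqrt(2)π sin(θ + π/4).
Outer (θ from 0 to 2π): 0.

Therefore ∯_{∂V} F · n dS = 0.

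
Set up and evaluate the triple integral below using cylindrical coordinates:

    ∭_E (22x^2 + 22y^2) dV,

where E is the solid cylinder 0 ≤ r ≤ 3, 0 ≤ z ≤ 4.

In cylindrical coordinates, x = r cos(θ), y = r sin(θ), z = z, and dV = r dr dθ dz.

The integrand becomes 22r^2, so

    ∭_E (22x^2 + 22y^2) dV = ∫_{0}^{2π} ∫_{0}^{3} ∫_{0}^{4} (22r^2) · r dz dr dθ.

Inner (z): 88r^3.
Middle (r from 0 to 3): 1782.
Outer (θ): 3564π.

Therefore the triple integral equals 3564π.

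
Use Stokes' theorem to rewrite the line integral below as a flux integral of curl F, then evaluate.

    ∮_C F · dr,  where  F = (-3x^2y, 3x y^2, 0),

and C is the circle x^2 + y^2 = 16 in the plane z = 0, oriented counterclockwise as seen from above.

Let S be the flat disk x^2 + y^2 ≤ 16 in the plane z = 0, with upward unit normal n̂ = ẑ. By Stokes' theorem,

    ∮_C F · dr = ∬_S (∇ × F) · n̂ dS = ∬_D (curl F)_z dA,

where D is the disk x^2 + y^2 ≤ 16.

Compute the curl of F = (-3x^2y, 3x y^2, 0):
    (∇ × F)_x = ∂F_z/∂y - ∂F_y/∂z = 0,
    (∇ × F)_y = ∂F_x/∂z - ∂F_z/∂x = 0,
    (∇ × F)_z = ∂F_y/∂x - ∂F_x/∂y = 3x^2 + 3y^2.

On z = 0, (curl F)_z = 3x^2 + 3y^2.

Convert to polar (x = r cos θ, y = r sin θ, dA = r dr dθ); the integrand becomes 3r^2, so

    ∬_D (curl F)_z dA = ∫_0^{2π} ∫_0^{4} (3r^2) · r dr dθ.

Inner (r from 0 to 4): 192.
Outer (θ from 0 to 2π): 384π.

Therefore ∮_C F · dr = 384π.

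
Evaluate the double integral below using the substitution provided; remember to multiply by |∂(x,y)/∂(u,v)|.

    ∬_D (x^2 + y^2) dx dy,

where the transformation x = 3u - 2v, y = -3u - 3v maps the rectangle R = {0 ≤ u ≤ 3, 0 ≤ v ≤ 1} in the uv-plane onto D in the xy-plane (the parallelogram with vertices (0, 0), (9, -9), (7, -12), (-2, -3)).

Compute the Jacobian determinant of (x, y) with respect to (u, v):

    ∂(x,y)/∂(u,v) = | 3  -2 | = (3)(-3) - (-2)(-3) = -15.
                   | -3  -3 |

Its absolute value is |J| = 15 (the area scaling factor).

Substituting x = 3u - 2v, y = -3u - 3v into the integrand,

    x^2 + y^2 → 18u^2 + 6u v + 13v^2,

so the integral becomes

    ∬_R (18u^2 + 6u v + 13v^2) · |J| du dv = ∫_0^3 ∫_0^1 (270u^2 + 90u v + 195v^2) dv du.

Inner (v): 270u^2 + 45u + 65.
Outer (u): 5655/2.

Therefore ∬_D (x^2 + y^2) dx dy = 5655/2.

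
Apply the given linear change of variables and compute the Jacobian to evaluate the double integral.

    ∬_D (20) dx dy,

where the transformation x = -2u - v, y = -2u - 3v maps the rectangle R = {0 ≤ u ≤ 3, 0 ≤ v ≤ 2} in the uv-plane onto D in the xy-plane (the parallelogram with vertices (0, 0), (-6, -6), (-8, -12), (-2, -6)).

Compute the Jacobian determinant of (x, y) with respect to (u, v):

    ∂(x,y)/∂(u,v) = | -2  -1 | = (-2)(-3) - (-1)(-2) = 4.
                   | -2  -3 |

Its absolute value is |J| = 4 (the area scaling factor).

Substituting x = -2u - v, y = -2u - 3v into the integrand,

    20 → 20,

so the integral becomes

    ∬_R (20) · |J| du dv = ∫_0^3 ∫_0^2 (80) dv du.

Inner (v): 160.
Outer (u): 480.

Therefore ∬_D (20) dx dy = 480.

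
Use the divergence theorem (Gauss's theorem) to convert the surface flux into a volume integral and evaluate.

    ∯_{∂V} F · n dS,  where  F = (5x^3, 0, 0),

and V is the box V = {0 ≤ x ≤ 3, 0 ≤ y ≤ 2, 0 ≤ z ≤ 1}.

By the divergence theorem,

    ∯_{∂V} F · n dS = ∭_V (∇ · F) dV.

Compute the divergence:
    ∇ · F = ∂F_x/∂x + ∂F_y/∂y + ∂F_z/∂z = 15x^2 + 0 + 0 = 15x^2.

V is a rectangular box, so dV = dx dy dz with 0 ≤ x ≤ 3, 0 ≤ y ≤ 2, 0 ≤ z ≤ 1.

Integrate (15x^2) over V as an iterated integral:

    ∭_V (∇·F) dV = ∫_0^{3} ∫_0^{2} ∫_0^{1} (15x^2) dz dy dx.

Inner (z from 0 to 1): 15x^2.
Middle (y from 0 to 2): 30x^2.
Outer (x from 0 to 3): 270.

Therefore ∯_{∂V} F · n dS = 270.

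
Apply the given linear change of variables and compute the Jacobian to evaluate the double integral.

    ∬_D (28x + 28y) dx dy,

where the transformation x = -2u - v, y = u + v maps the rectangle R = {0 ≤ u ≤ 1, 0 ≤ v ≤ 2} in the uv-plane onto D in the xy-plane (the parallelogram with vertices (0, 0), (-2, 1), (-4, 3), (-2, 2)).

Compute the Jacobian determinant of (x, y) with respect to (u, v):

    ∂(x,y)/∂(u,v) = | -2  -1 | = (-2)(1) - (-1)(1) = -1.
                   | 1  1 |

Its absolute value is |J| = 1 (the area scaling factor).

Substituting x = -2u - v, y = u + v into the integrand,

    28x + 28y → -28u,

so the integral becomes

    ∬_R (-28u) · |J| du dv = ∫_0^1 ∫_0^2 (-28u) dv du.

Inner (v): -56u.
Outer (u): -28.

Therefore ∬_D (28x + 28y) dx dy = -28.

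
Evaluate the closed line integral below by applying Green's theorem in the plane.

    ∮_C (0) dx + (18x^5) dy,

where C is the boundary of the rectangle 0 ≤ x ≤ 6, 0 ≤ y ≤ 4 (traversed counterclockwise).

Green's theorem converts the closed line integral into a double integral over the enclosed region D:

    ∮_C P dx + Q dy = ∬_D (∂Q/∂x - ∂P/∂y) dA.

Here P = 0, Q = 18x^5, so

    ∂Q/∂x = 90x^4,    ∂P/∂y = 0,
    ∂Q/∂x - ∂P/∂y = 90x^4.

D is the region 0 ≤ x ≤ 6, 0 ≤ y ≤ 4. Evaluating the double integral:

    ∬_D (90x^4) dA = ∫_0^{6} ∫_0^{4} (90x^4) dy dx.

Inner (y from 0 to 4): 360x^4.
Outer (x from 0 to 6): 559872.

Therefore ∮_C P dx + Q dy = 559872.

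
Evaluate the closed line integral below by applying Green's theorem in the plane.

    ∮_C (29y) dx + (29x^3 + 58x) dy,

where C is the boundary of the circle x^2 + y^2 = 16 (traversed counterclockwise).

Green's theorem converts the closed line integral into a double integral over the enclosed region D:

    ∮_C P dx + Q dy = ∬_D (∂Q/∂x - ∂P/∂y) dA.

Here P = 29y, Q = 29x^3 + 58x, so

    ∂Q/∂x = 87x^2 + 58,    ∂P/∂y = 29,
    ∂Q/∂x - ∂P/∂y = 87x^2 + 29.

D is the region x^2 + y^2 ≤ 16. Evaluating the double integral:

In polar coordinates (x = r cos θ, y = r sin θ, dA = r dr dθ) the integrand becomes 87r^2cos(θ)^2 + 29, so

    ∬_D (87x^2 + 29) dA = ∫_0^{2π} ∫_0^{4} (87r^2cos(θ)^2 + 29) · r dr dθ.

Inner (r from 0 to 4): 5568cos(θ)^2 + 232.
Outer (θ from 0 to 2π): 6032π.

Therefore ∮_C P dx + Q dy = 6032π.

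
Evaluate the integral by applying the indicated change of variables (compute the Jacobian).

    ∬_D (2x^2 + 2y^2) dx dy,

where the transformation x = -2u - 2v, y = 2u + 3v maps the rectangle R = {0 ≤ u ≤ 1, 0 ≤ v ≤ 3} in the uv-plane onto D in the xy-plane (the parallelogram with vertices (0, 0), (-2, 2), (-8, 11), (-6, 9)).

Compute the Jacobian determinant of (x, y) with respect to (u, v):

    ∂(x,y)/∂(u,v) = | -2  -2 | = (-2)(3) - (-2)(2) = -2.
                   | 2  3 |

Its absolute value is |J| = 2 (the area scaling factor).

Substituting x = -2u - 2v, y = 2u + 3v into the integrand,

    2x^2 + 2y^2 → 16u^2 + 40u v + 26v^2,

so the integral becomes

    ∬_R (16u^2 + 40u v + 26v^2) · |J| du dv = ∫_0^1 ∫_0^3 (32u^2 + 80u v + 52v^2) dv du.

Inner (v): 96u^2 + 360u + 468.
Outer (u): 680.

Therefore ∬_D (2x^2 + 2y^2) dx dy = 680.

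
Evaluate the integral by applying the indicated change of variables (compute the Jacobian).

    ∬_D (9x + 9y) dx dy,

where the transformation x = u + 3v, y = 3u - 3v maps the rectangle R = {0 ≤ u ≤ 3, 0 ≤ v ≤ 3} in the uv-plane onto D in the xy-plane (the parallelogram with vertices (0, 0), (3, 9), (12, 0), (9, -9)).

Compute the Jacobian determinant of (x, y) with respect to (u, v):

    ∂(x,y)/∂(u,v) = | 1  3 | = (1)(-3) - (3)(3) = -12.
                   | 3  -3 |

Its absolute value is |J| = 12 (the area scaling factor).

Substituting x = u + 3v, y = 3u - 3v into the integrand,

    9x + 9y → 36u,

so the integral becomes

    ∬_R (36u) · |J| du dv = ∫_0^3 ∫_0^3 (432u) dv du.

Inner (v): 1296u.
Outer (u): 5832.

Therefore ∬_D (9x + 9y) dx dy = 5832.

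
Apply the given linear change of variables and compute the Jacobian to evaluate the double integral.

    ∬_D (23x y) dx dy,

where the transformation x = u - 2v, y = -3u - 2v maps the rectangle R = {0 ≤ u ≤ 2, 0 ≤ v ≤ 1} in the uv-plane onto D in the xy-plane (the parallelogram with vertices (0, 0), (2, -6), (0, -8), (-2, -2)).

Compute the Jacobian determinant of (x, y) with respect to (u, v):

    ∂(x,y)/∂(u,v) = | 1  -2 | = (1)(-2) - (-2)(-3) = -8.
                   | -3  -2 |

Its absolute value is |J| = 8 (the area scaling factor).

Substituting x = u - 2v, y = -3u - 2v into the integrand,

    23x y → -69u^2 + 92u v + 92v^2,

so the integral becomes

    ∬_R (-69u^2 + 92u v + 92v^2) · |J| du dv = ∫_0^2 ∫_0^1 (-552u^2 + 736u v + 736v^2) dv du.

Inner (v): -552u^2 + 368u + 736/3.
Outer (u): -736/3.

Therefore ∬_D (23x y) dx dy = -736/3.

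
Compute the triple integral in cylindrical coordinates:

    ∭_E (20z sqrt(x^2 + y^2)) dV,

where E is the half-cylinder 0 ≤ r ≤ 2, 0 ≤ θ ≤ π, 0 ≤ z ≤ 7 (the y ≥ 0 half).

In cylindrical coordinates, x = r cos(θ), y = r sin(θ), z = z, and dV = r dr dθ dz.

The integrand becomes 20r z, so

    ∭_E (20z sqrt(x^2 + y^2)) dV = ∫_{0}^{π} ∫_{0}^{2} ∫_{0}^{7} (20r z) · r dz dr dθ.

Inner (z): 490r^2.
Middle (r from 0 to 2): 3920/3.
Outer (θ): 3920π/3.

Therefore the triple integral equals 3920π/3.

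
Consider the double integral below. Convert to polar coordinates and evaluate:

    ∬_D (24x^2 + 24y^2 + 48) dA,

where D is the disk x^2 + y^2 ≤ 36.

The region D is 0 ≤ r ≤ 6, 0 ≤ θ ≤ 2π in polar coordinates, where x = r cos(θ), y = r sin(θ), and dA = r dr dθ.

Under the substitution, the integrand becomes 24r^2 + 48, so

    ∬_D (24x^2 + 24y^2 + 48) dA = ∫_{0}^{2π} ∫_{0}^{6} (24r^2 + 48) · r dr dθ.

Inner integral (in r): ∫_{0}^{6} (24r^2 + 48) · r dr = 8640.

Outer integral (in θ): ∫_{0}^{2π} (8640) dθ = 17280π.

Therefore ∬_D (24x^2 + 24y^2 + 48) dA = 17280π.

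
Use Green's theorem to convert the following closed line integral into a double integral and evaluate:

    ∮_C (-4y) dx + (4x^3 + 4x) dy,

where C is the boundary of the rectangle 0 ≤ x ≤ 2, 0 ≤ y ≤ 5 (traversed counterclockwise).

Green's theorem converts the closed line integral into a double integral over the enclosed region D:

    ∮_C P dx + Q dy = ∬_D (∂Q/∂x - ∂P/∂y) dA.

Here P = -4y, Q = 4x^3 + 4x, so

    ∂Q/∂x = 12x^2 + 4,    ∂P/∂y = -4,
    ∂Q/∂x - ∂P/∂y = 12x^2 + 8.

D is the region 0 ≤ x ≤ 2, 0 ≤ y ≤ 5. Evaluating the double integral:

    ∬_D (12x^2 + 8) dA = ∫_0^{2} ∫_0^{5} (12x^2 + 8) dy dx.

Inner (y from 0 to 5): 60x^2 + 40.
Outer (x from 0 to 2): 240.

Therefore ∮_C P dx + Q dy = 240.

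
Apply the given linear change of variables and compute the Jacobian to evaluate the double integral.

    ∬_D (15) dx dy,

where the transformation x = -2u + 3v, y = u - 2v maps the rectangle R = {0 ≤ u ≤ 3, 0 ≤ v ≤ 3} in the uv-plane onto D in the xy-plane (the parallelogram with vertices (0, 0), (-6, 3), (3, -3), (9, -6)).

Compute the Jacobian determinant of (x, y) with respect to (u, v):

    ∂(x,y)/∂(u,v) = | -2  3 | = (-2)(-2) - (3)(1) = 1.
                   | 1  -2 |

Its absolute value is |J| = 1 (the area scaling factor).

Substituting x = -2u + 3v, y = u - 2v into the integrand,

    15 → 15,

so the integral becomes

    ∬_R (15) · |J| du dv = ∫_0^3 ∫_0^3 (15) dv du.

Inner (v): 45.
Outer (u): 135.

Therefore ∬_D (15) dx dy = 135.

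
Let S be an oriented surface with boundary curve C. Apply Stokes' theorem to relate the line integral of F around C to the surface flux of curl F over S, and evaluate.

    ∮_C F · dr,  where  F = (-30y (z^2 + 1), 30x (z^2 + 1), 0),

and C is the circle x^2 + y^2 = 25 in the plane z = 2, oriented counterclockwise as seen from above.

Let S be the flat disk x^2 + y^2 ≤ 25 in the plane z = 2, with upward unit normal n̂ = ẑ. By Stokes' theorem,

    ∮_C F · dr = ∬_S (∇ × F) · n̂ dS = ∬_D (curl F)_z dA,

where D is the disk x^2 + y^2 ≤ 25.

Compute the curl of F = (-30y (z^2 + 1), 30x (z^2 + 1), 0):
    (∇ × F)_x = ∂F_z/∂y - ∂F_y/∂z = -60x z,
    (∇ × F)_y = ∂F_x/∂z - ∂F_z/∂x = -60y z,
    (∇ × F)_z = ∂F_y/∂x - ∂F_x/∂y = 60z^2 + 60.

On z = 2, (curl F)_z = 300.

Convert to polar (x = r cos θ, y = r sin θ, dA = r dr dθ); the integrand becomes 300, so

    ∬_D (curl F)_z dA = ∫_0^{2π} ∫_0^{5} (300) · r dr dθ.

Inner (r from 0 to 5): 3750.
Outer (θ from 0 to 2π): 7500π.

Therefore ∮_C F · dr = 7500π.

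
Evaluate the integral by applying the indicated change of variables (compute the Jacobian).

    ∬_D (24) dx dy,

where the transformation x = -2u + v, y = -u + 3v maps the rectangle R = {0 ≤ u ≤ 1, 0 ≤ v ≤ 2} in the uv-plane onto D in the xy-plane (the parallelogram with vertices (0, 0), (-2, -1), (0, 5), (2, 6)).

Compute the Jacobian determinant of (x, y) with respect to (u, v):

    ∂(x,y)/∂(u,v) = | -2  1 | = (-2)(3) - (1)(-1) = -5.
                   | -1  3 |

Its absolute value is |J| = 5 (the area scaling factor).

Substituting x = -2u + v, y = -u + 3v into the integrand,

    24 → 24,

so the integral becomes

    ∬_R (24) · |J| du dv = ∫_0^1 ∫_0^2 (120) dv du.

Inner (v): 240.
Outer (u): 240.

Therefore ∬_D (24) dx dy = 240.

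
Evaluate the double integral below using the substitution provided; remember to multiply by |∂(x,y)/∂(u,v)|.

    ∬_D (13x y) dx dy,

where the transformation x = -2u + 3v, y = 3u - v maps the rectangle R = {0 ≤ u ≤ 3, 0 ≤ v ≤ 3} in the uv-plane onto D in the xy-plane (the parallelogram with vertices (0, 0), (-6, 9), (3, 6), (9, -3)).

Compute the Jacobian determinant of (x, y) with respect to (u, v):

    ∂(x,y)/∂(u,v) = | -2  3 | = (-2)(-1) - (3)(3) = -7.
                   | 3  -1 |

Its absolute value is |J| = 7 (the area scaling factor).

Substituting x = -2u + 3v, y = 3u - v into the integrand,

    13x y → -78u^2 + 143u v - 39v^2,

so the integral becomes

    ∬_R (-78u^2 + 143u v - 39v^2) · |J| du dv = ∫_0^3 ∫_0^3 (-546u^2 + 1001u v - 273v^2) dv du.

Inner (v): -1638u^2 + 9009u/2 - 2457.
Outer (u): -7371/4.

Therefore ∬_D (13x y) dx dy = -7371/4.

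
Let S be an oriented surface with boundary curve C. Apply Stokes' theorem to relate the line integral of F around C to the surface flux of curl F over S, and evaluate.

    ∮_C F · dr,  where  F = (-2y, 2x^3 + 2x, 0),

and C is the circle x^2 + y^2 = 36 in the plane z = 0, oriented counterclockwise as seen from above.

Let S be the flat disk x^2 + y^2 ≤ 36 in the plane z = 0, with upward unit normal n̂ = ẑ. By Stokes' theorem,

    ∮_C F · dr = ∬_S (∇ × F) · n̂ dS = ∬_D (curl F)_z dA,

where D is the disk x^2 + y^2 ≤ 36.

Compute the curl of F = (-2y, 2x^3 + 2x, 0):
    (∇ × F)_x = ∂F_z/∂y - ∂F_y/∂z = 0,
    (∇ × F)_y = ∂F_x/∂z - ∂F_z/∂x = 0,
    (∇ × F)_z = ∂F_y/∂x - ∂F_x/∂y = 6x^2 + 4.

On z = 0, (curl F)_z = 6x^2 + 4.

Convert to polar (x = r cos θ, y = r sin θ, dA = r dr dθ); the integrand becomes 6r^2cos(θ)^2 + 4, so

    ∬_D (curl F)_z dA = ∫_0^{2π} ∫_0^{6} (6r^2cos(θ)^2 + 4) · r dr dθ.

Inner (r from 0 to 6): 1944cos(θ)^2 + 72.
Outer (θ from 0 to 2π): 2088π.

Therefore ∮_C F · dr = 2088π.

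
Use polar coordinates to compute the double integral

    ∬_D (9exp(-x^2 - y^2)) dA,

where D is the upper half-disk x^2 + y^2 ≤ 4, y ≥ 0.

The region D is 0 ≤ r ≤ 2, 0 ≤ θ ≤ π in polar coordinates, where x = r cos(θ), y = r sin(θ), and dA = r dr dθ.

Under the substitution, the integrand becomes 9exp(-r^2), so

    ∬_D (9exp(-x^2 - y^2)) dA = ∫_{0}^{π} ∫_{0}^{2} (9exp(-r^2)) · r dr dθ.

Inner integral (in r): ∫_{0}^{2} (9exp(-r^2)) · r dr = 9/2 - 9exp(-4)/2.

Outer integral (in θ): ∫_{0}^{π} (9/2 - 9exp(-4)/2) dθ = -9π (1 - exp(4))exp(-4)/2.

Therefore ∬_D (9exp(-x^2 - y^2)) dA = -9π (1 - exp(4))exp(-4)/2.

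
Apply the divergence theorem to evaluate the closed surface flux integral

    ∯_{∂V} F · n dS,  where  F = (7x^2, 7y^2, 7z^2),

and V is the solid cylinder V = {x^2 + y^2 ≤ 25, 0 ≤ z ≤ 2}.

By the divergence theorem,

    ∯_{∂V} F · n dS = ∭_V (∇ · F) dV.

Compute the divergence:
    ∇ · F = ∂F_x/∂x + ∂F_y/∂y + ∂F_z/∂z = 14x + 14y + 14z.

In cylindrical coordinates, x = r cos(θ), y = r sin(θ), z = z, dV = r dr dθ dz, with 0 ≤ r ≤ 5, 0 ≤ θ ≤ 2π, 0 ≤ z ≤ 2.

The integrand, after substitution and multiplying by the volume element, becomes (14sqrt(2)r sin(θ + π/4) + 14z) · r, so

    ∭_V (∇·F) dV = ∫_0^{2π} ∫_0^{5} ∫_0^{2} (14sqrt(2)r sin(θ + π/4) + 14z) · r dz dr dθ.

Inner (z from 0 to 2): 28r (sqrt(2)r sin(θ + π/4) + 1).
Middle (r from 0 to 5): 3500sqrt(2)sin(θ + π/4)/3 + 350.
Outer (θ from 0 to 2π): 700π.

Therefore ∯_{∂V} F · n dS = 700π.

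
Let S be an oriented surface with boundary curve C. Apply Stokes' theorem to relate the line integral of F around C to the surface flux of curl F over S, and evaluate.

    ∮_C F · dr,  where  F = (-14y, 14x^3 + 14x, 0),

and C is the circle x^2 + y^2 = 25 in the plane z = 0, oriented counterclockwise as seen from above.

Let S be the flat disk x^2 + y^2 ≤ 25 in the plane z = 0, with upward unit normal n̂ = ẑ. By Stokes' theorem,

    ∮_C F · dr = ∬_S (∇ × F) · n̂ dS = ∬_D (curl F)_z dA,

where D is the disk x^2 + y^2 ≤ 25.

Compute the curl of F = (-14y, 14x^3 + 14x, 0):
    (∇ × F)_x = ∂F_z/∂y - ∂F_y/∂z = 0,
    (∇ × F)_y = ∂F_x/∂z - ∂F_z/∂x = 0,
    (∇ × F)_z = ∂F_y/∂x - ∂F_x/∂y = 42x^2 + 28.

On z = 0, (curl F)_z = 42x^2 + 28.

Convert to polar (x = r cos θ, y = r sin θ, dA = r dr dθ); the integrand becomes 42r^2cos(θ)^2 + 28, so

    ∬_D (curl F)_z dA = ∫_0^{2π} ∫_0^{5} (42r^2cos(θ)^2 + 28) · r dr dθ.

Inner (r from 0 to 5): 13125cos(θ)^2/2 + 350.
Outer (θ from 0 to 2π): 14525π/2.

Therefore ∮_C F · dr = 14525π/2.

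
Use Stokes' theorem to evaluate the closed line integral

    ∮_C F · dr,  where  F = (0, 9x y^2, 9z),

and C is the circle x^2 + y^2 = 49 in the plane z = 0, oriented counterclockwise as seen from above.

Let S be the flat disk x^2 + y^2 ≤ 49 in the plane z = 0, with upward unit normal n̂ = ẑ. By Stokes' theorem,

    ∮_C F · dr = ∬_S (∇ × F) · n̂ dS = ∬_D (curl F)_z dA,

where D is the disk x^2 + y^2 ≤ 49.

Compute the curl of F = (0, 9x y^2, 9z):
    (∇ × F)_x = ∂F_z/∂y - ∂F_y/∂z = 0,
    (∇ × F)_y = ∂F_x/∂z - ∂F_z/∂x = 0,
    (∇ × F)_z = ∂F_y/∂x - ∂F_x/∂y = 9y^2.

On z = 0, (curl F)_z = 9y^2.

Convert to polar (x = r cos θ, y = r sin θ, dA = r dr dθ); the integrand becomes 9r^2sin(θ)^2, so

    ∬_D (curl F)_z dA = ∫_0^{2π} ∫_0^{7} (9r^2sin(θ)^2) · r dr dθ.

Inner (r from 0 to 7): 21609sin(θ)^2/4.
Outer (θ from 0 to 2π): 21609π/4.

Therefore ∮_C F · dr = 21609π/4.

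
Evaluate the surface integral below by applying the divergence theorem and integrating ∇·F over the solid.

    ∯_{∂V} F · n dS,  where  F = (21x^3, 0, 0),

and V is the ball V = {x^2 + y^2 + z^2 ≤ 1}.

By the divergence theorem,

    ∯_{∂V} F · n dS = ∭_V (∇ · F) dV.

Compute the divergence:
    ∇ · F = ∂F_x/∂x + ∂F_y/∂y + ∂F_z/∂z = 63x^2 + 0 + 0 = 63x^2.

In spherical coordinates, x = ρ sin(φ) cos(θ), y = ρ sin(φ) sin(θ), z = ρ cos(φ), dV = ρ^2 sin(φ) dρ dφ dθ, with 0 ≤ ρ ≤ 1, 0 ≤ φ ≤ π, 0 ≤ θ ≤ 2π.

The integrand, after substitution and multiplying by the volume element, becomes (63ρ^2sin(φ)^2cos(θ)^2) · ρ^2 sin(φ), so

    ∭_V (∇·F) dV = ∫_0^{2π} ∫_0^{π} ∫_0^{1} (63ρ^2sin(φ)^2cos(θ)^2) · ρ^2 sin(φ) dρ dφ dθ.

Inner (ρ from 0 to 1): 63sin(φ)^3cos(θ)^2/5.
Middle (φ from 0 to π): 84cos(θ)^2/5.
Outer (θ from 0 to 2π): 84π/5.

Therefore ∯_{∂V} F · n dS = 84π/5.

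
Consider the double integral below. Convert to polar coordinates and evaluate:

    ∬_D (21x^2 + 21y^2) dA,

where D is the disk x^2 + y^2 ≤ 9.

The region D is 0 ≤ r ≤ 3, 0 ≤ θ ≤ 2π in polar coordinates, where x = r cos(θ), y = r sin(θ), and dA = r dr dθ.

Under the substitution, the integrand becomes 21r^2, so

    ∬_D (21x^2 + 21y^2) dA = ∫_{0}^{2π} ∫_{0}^{3} (21r^2) · r dr dθ.

Inner integral (in r): ∫_{0}^{3} (21r^2) · r dr = 1701/4.

Outer integral (in θ): ∫_{0}^{2π} (1701/4) dθ = 1701π/2.

Therefore ∬_D (21x^2 + 21y^2) dA = 1701π/2.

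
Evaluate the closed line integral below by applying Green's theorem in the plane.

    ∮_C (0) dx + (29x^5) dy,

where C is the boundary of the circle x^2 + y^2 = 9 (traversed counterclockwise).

Green's theorem converts the closed line integral into a double integral over the enclosed region D:

    ∮_C P dx + Q dy = ∬_D (∂Q/∂x - ∂P/∂y) dA.

Here P = 0, Q = 29x^5, so

    ∂Q/∂x = 145x^4,    ∂P/∂y = 0,
    ∂Q/∂x - ∂P/∂y = 145x^4.

D is the region x^2 + y^2 ≤ 9. Evaluating the double integral:

In polar coordinates (x = r cos θ, y = r sin θ, dA = r dr dθ) the integrand becomes 145r^4cos(θ)^4, so

    ∬_D (145x^4) dA = ∫_0^{2π} ∫_0^{3} (145r^4cos(θ)^4) · r dr dθ.

Inner (r from 0 to 3): 35235cos(θ)^4/2.
Outer (θ from 0 to 2π): 105705π/8.

Therefore ∮_C P dx + Q dy = 105705π/8.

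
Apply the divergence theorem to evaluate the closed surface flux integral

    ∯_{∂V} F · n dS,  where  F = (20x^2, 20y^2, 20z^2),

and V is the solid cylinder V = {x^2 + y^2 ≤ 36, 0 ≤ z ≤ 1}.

By the divergence theorem,

    ∯_{∂V} F · n dS = ∭_V (∇ · F) dV.

Compute the divergence:
    ∇ · F = ∂F_x/∂x + ∂F_y/∂y + ∂F_z/∂z = 40x + 40y + 40z.

In cylindrical coordinates, x = r cos(θ), y = r sin(θ), z = z, dV = r dr dθ dz, with 0 ≤ r ≤ 6, 0 ≤ θ ≤ 2π, 0 ≤ z ≤ 1.

The integrand, after substitution and multiplying by the volume element, becomes (40sqrt(2)r sin(θ + π/4) + 40z) · r, so

    ∭_V (∇·F) dV = ∫_0^{2π} ∫_0^{6} ∫_0^{1} (40sqrt(2)r sin(θ + π/4) + 40z) · r dz dr dθ.

Inner (z from 0 to 1): 20r (2sqrt(2)r sin(θ + π/4) + 1).
Middle (r from 0 to 6): 2880sqrt(2)sin(θ + π/4) + 360.
Outer (θ from 0 to 2π): 720π.

Therefore ∯_{∂V} F · n dS = 720π.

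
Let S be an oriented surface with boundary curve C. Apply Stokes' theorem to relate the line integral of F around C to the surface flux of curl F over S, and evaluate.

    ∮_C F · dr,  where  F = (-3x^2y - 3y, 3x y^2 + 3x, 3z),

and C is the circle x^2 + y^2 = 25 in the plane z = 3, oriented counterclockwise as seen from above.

Let S be the flat disk x^2 + y^2 ≤ 25 in the plane z = 3, with upward unit normal n̂ = ẑ. By Stokes' theorem,

    ∮_C F · dr = ∬_S (∇ × F) · n̂ dS = ∬_D (curl F)_z dA,

where D is the disk x^2 + y^2 ≤ 25.

Compute the curl of F = (-3x^2y - 3y, 3x y^2 + 3x, 3z):
    (∇ × F)_x = ∂F_z/∂y - ∂F_y/∂z = 0,
    (∇ × F)_y = ∂F_x/∂z - ∂F_z/∂x = 0,
    (∇ × F)_z = ∂F_y/∂x - ∂F_x/∂y = 3x^2 + 3y^2 + 6.

On z = 3, (curl F)_z = 3x^2 + 3y^2 + 6.

Convert to polar (x = r cos θ, y = r sin θ, dA = r dr dθ); the integrand becomes 3r^2 + 6, so

    ∬_D (curl F)_z dA = ∫_0^{2π} ∫_0^{5} (3r^2 + 6) · r dr dθ.

Inner (r from 0 to 5): 2175/4.
Outer (θ from 0 to 2π): 2175π/2.

Therefore ∮_C F · dr = 2175π/2.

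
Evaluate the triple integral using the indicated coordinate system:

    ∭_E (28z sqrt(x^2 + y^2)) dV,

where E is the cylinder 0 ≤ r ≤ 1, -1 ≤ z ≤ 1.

In cylindrical coordinates, x = r cos(θ), y = r sin(θ), z = z, and dV = r dr dθ dz.

The integrand becomes 28r z, so

    ∭_E (28z sqrt(x^2 + y^2)) dV = ∫_{0}^{2π} ∫_{0}^{1} ∫_{-1}^{1} (28r z) · r dz dr dθ.

Inner (z): 0.
Middle (r from 0 to 1): 0.
Outer (θ): 0.

Therefore the triple integral equals 0.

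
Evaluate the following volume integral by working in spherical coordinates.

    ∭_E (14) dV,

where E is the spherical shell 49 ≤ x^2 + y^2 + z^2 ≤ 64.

In spherical coordinates, x = ρ sin(φ) cos(θ), y = ρ sin(φ) sin(θ), z = ρ cos(φ), and dV = ρ^2 sin(φ) dρ dφ dθ.

The integrand becomes 14, so

    ∭_E (14) dV = ∫_{0}^{2π} ∫_{0}^{π} ∫_{7}^{8} (14) · ρ^2 sin(φ) dρ dφ dθ.

Inner (ρ): 2366sin(φ)/3.
Middle (φ): 4732/3.
Outer (θ): 9464π/3.

Therefore the triple integral equals 9464π/3.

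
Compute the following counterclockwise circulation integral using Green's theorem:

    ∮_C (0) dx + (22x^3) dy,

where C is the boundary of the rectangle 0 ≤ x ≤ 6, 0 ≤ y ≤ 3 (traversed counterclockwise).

Green's theorem converts the closed line integral into a double integral over the enclosed region D:

    ∮_C P dx + Q dy = ∬_D (∂Q/∂x - ∂P/∂y) dA.

Here P = 0, Q = 22x^3, so

    ∂Q/∂x = 66x^2,    ∂P/∂y = 0,
    ∂Q/∂x - ∂P/∂y = 66x^2.

D is the region 0 ≤ x ≤ 6, 0 ≤ y ≤ 3. Evaluating the double integral:

    ∬_D (66x^2) dA = ∫_0^{6} ∫_0^{3} (66x^2) dy dx.

Inner (y from 0 to 3): 198x^2.
Outer (x from 0 to 6): 14256.

Therefore ∮_C P dx + Q dy = 14256.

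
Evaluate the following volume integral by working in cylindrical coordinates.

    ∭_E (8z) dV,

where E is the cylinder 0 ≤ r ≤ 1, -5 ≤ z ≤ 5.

In cylindrical coordinates, x = r cos(θ), y = r sin(θ), z = z, and dV = r dr dθ dz.

The integrand becomes 8z, so

    ∭_E (8z) dV = ∫_{0}^{2π} ∫_{0}^{1} ∫_{-5}^{5} (8z) · r dz dr dθ.

Inner (z): 0.
Middle (r from 0 to 1): 0.
Outer (θ): 0.

Therefore the triple integral equals 0.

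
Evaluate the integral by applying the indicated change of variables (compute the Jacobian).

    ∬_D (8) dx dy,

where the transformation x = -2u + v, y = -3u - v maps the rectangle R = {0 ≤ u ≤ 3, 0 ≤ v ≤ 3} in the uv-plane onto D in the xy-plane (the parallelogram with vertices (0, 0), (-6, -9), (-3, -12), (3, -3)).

Compute the Jacobian determinant of (x, y) with respect to (u, v):

    ∂(x,y)/∂(u,v) = | -2  1 | = (-2)(-1) - (1)(-3) = 5.
                   | -3  -1 |

Its absolute value is |J| = 5 (the area scaling factor).

Substituting x = -2u + v, y = -3u - v into the integrand,

    8 → 8,

so the integral becomes

    ∬_R (8) · |J| du dv = ∫_0^3 ∫_0^3 (40) dv du.

Inner (v): 120.
Outer (u): 360.

Therefore ∬_D (8) dx dy = 360.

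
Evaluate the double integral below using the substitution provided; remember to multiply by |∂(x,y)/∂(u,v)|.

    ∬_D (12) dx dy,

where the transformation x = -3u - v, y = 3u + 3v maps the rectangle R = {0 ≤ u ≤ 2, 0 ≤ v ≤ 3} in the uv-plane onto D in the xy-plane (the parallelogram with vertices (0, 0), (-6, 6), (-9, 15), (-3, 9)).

Compute the Jacobian determinant of (x, y) with respect to (u, v):

    ∂(x,y)/∂(u,v) = | -3  -1 | = (-3)(3) - (-1)(3) = -6.
                   | 3  3 |

Its absolute value is |J| = 6 (the area scaling factor).

Substituting x = -3u - v, y = 3u + 3v into the integrand,

    12 → 12,

so the integral becomes

    ∬_R (12) · |J| du dv = ∫_0^2 ∫_0^3 (72) dv du.

Inner (v): 216.
Outer (u): 432.

Therefore ∬_D (12) dx dy = 432.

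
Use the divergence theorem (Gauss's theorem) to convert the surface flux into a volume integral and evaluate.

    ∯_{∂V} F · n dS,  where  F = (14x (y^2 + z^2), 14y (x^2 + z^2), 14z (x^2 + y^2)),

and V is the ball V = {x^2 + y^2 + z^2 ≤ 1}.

By the divergence theorem,

    ∯_{∂V} F · n dS = ∭_V (∇ · F) dV.

Compute the divergence:
    ∇ · F = ∂F_x/∂x + ∂F_y/∂y + ∂F_z/∂z = 14y^2 + 14z^2 + 14x^2 + 14z^2 + 14x^2 + 14y^2 = 28x^2 + 28y^2 + 28z^2.

In spherical coordinates, x = ρ sin(φ) cos(θ), y = ρ sin(φ) sin(θ), z = ρ cos(φ), dV = ρ^2 sin(φ) dρ dφ dθ, with 0 ≤ ρ ≤ 1, 0 ≤ φ ≤ π, 0 ≤ θ ≤ 2π.

The integrand, after substitution and multiplying by the volume element, becomes (28ρ^2) · ρ^2 sin(φ), so

    ∭_V (∇·F) dV = ∫_0^{2π} ∫_0^{π} ∫_0^{1} (28ρ^2) · ρ^2 sin(φ) dρ dφ dθ.

Inner (ρ from 0 to 1): 28sin(φ)/5.
Middle (φ from 0 to π): 56/5.
Outer (θ from 0 to 2π): 112π/5.

Therefore ∯_{∂V} F · n dS = 112π/5.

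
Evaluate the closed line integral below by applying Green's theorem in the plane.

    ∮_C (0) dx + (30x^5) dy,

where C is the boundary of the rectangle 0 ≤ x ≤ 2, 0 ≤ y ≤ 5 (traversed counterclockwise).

Green's theorem converts the closed line integral into a double integral over the enclosed region D:

    ∮_C P dx + Q dy = ∬_D (∂Q/∂x - ∂P/∂y) dA.

Here P = 0, Q = 30x^5, so

    ∂Q/∂x = 150x^4,    ∂P/∂y = 0,
    ∂Q/∂x - ∂P/∂y = 150x^4.

D is the region 0 ≤ x ≤ 2, 0 ≤ y ≤ 5. Evaluating the double integral:

    ∬_D (150x^4) dA = ∫_0^{2} ∫_0^{5} (150x^4) dy dx.

Inner (y from 0 to 5): 750x^4.
Outer (x from 0 to 2): 4800.

Therefore ∮_C P dx + Q dy = 4800.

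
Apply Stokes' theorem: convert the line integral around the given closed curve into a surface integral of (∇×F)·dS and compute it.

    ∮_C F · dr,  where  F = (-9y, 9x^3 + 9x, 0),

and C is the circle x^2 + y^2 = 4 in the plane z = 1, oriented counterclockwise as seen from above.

Let S be the flat disk x^2 + y^2 ≤ 4 in the plane z = 1, with upward unit normal n̂ = ẑ. By Stokes' theorem,

    ∮_C F · dr = ∬_S (∇ × F) · n̂ dS = ∬_D (curl F)_z dA,

where D is the disk x^2 + y^2 ≤ 4.

Compute the curl of F = (-9y, 9x^3 + 9x, 0):
    (∇ × F)_x = ∂F_z/∂y - ∂F_y/∂z = 0,
    (∇ × F)_y = ∂F_x/∂z - ∂F_z/∂x = 0,
    (∇ × F)_z = ∂F_y/∂x - ∂F_x/∂y = 27x^2 + 18.

On z = 1, (curl F)_z = 27x^2 + 18.

Convert to polar (x = r cos θ, y = r sin θ, dA = r dr dθ); the integrand becomes 27r^2cos(θ)^2 + 18, so

    ∬_D (curl F)_z dA = ∫_0^{2π} ∫_0^{2} (27r^2cos(θ)^2 + 18) · r dr dθ.

Inner (r from 0 to 2): 108cos(θ)^2 + 36.
Outer (θ from 0 to 2π): 180π.

Therefore ∮_C F · dr = 180π.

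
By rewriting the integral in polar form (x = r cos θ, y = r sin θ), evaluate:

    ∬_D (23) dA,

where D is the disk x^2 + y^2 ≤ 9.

The region D is 0 ≤ r ≤ 3, 0 ≤ θ ≤ 2π in polar coordinates, where x = r cos(θ), y = r sin(θ), and dA = r dr dθ.

Under the substitution, the integrand becomes 23, so

    ∬_D (23) dA = ∫_{0}^{2π} ∫_{0}^{3} (23) · r dr dθ.

Inner integral (in r): ∫_{0}^{3} (23) · r dr = 207/2.

Outer integral (in θ): ∫_{0}^{2π} (207/2) dθ = 207π.

Therefore ∬_D (23) dA = 207π.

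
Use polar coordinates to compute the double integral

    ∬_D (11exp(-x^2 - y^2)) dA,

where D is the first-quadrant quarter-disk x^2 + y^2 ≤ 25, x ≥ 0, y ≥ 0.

The region D is 0 ≤ r ≤ 5, 0 ≤ θ ≤ π/2 in polar coordinates, where x = r cos(θ), y = r sin(θ), and dA = r dr dθ.

Under the substitution, the integrand becomes 11exp(-r^2), so

    ∬_D (11exp(-x^2 - y^2)) dA = ∫_{0}^{π/2} ∫_{0}^{5} (11exp(-r^2)) · r dr dθ.

Inner integral (in r): ∫_{0}^{5} (11exp(-r^2)) · r dr = 11/2 - 11exp(-25)/2.

Outer integral (in θ): ∫_{0}^{π/2} (11/2 - 11exp(-25)/2) dθ = -11π (1 - exp(25))exp(-25)/4.

Therefore ∬_D (11exp(-x^2 - y^2)) dA = -11π (1 - exp(25))exp(-25)/4.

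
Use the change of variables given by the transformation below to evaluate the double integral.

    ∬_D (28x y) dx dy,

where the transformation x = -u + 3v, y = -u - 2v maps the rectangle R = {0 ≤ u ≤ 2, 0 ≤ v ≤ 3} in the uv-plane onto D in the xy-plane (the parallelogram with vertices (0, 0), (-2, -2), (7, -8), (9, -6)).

Compute the Jacobian determinant of (x, y) with respect to (u, v):

    ∂(x,y)/∂(u,v) = | -1  3 | = (-1)(-2) - (3)(-1) = 5.
                   | -1  -2 |

Its absolute value is |J| = 5 (the area scaling factor).

Substituting x = -u + 3v, y = -u - 2v into the integrand,

    28x y → 28u^2 - 28u v - 168v^2,

so the integral becomes

    ∬_R (28u^2 - 28u v - 168v^2) · |J| du dv = ∫_0^2 ∫_0^3 (140u^2 - 140u v - 840v^2) dv du.

Inner (v): 420u^2 - 630u - 7560.
Outer (u): -15260.

Therefore ∬_D (28x y) dx dy = -15260.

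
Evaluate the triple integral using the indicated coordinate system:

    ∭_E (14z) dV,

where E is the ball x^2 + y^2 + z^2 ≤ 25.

In spherical coordinates, x = ρ sin(φ) cos(θ), y = ρ sin(φ) sin(θ), z = ρ cos(φ), and dV = ρ^2 sin(φ) dρ dφ dθ.

The integrand becomes 14ρ cos(φ), so

    ∭_E (14z) dV = ∫_{0}^{2π} ∫_{0}^{π} ∫_{0}^{5} (14ρ cos(φ)) · ρ^2 sin(φ) dρ dφ dθ.

Inner (ρ): 4375sin(2φ)/4.
Middle (φ): 0.
Outer (θ): 0.

Therefore the triple integral equals 0.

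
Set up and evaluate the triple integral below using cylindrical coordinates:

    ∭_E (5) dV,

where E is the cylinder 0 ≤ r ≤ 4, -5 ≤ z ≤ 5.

In cylindrical coordinates, x = r cos(θ), y = r sin(θ), z = z, and dV = r dr dθ dz.

The integrand becomes 5, so

    ∭_E (5) dV = ∫_{0}^{2π} ∫_{0}^{4} ∫_{-5}^{5} (5) · r dz dr dθ.

Inner (z): 50r.
Middle (r from 0 to 4): 400.
Outer (θ): 800π.

Therefore the triple integral equals 800π.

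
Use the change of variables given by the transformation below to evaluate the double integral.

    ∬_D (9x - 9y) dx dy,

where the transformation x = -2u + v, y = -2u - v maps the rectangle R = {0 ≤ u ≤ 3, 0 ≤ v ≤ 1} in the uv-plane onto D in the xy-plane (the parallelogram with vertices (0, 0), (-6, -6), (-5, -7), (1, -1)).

Compute the Jacobian determinant of (x, y) with respect to (u, v):

    ∂(x,y)/∂(u,v) = | -2  1 | = (-2)(-1) - (1)(-2) = 4.
                   | -2  -1 |

Its absolute value is |J| = 4 (the area scaling factor).

Substituting x = -2u + v, y = -2u - v into the integrand,

    9x - 9y → 18v,

so the integral becomes

    ∬_R (18v) · |J| du dv = ∫_0^3 ∫_0^1 (72v) dv du.

Inner (v): 36.
Outer (u): 108.

Therefore ∬_D (9x - 9y) dx dy = 108.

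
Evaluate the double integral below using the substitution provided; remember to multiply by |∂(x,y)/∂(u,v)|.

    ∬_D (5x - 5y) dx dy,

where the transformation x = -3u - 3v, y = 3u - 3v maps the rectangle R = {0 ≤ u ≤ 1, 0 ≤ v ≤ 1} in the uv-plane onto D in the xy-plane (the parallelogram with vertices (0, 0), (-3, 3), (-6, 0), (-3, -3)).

Compute the Jacobian determinant of (x, y) with respect to (u, v):

    ∂(x,y)/∂(u,v) = | -3  -3 | = (-3)(-3) - (-3)(3) = 18.
                   | 3  -3 |

Its absolute value is |J| = 18 (the area scaling factor).

Substituting x = -3u - 3v, y = 3u - 3v into the integrand,

    5x - 5y → -30u,

so the integral becomes

    ∬_R (-30u) · |J| du dv = ∫_0^1 ∫_0^1 (-540u) dv du.

Inner (v): -540u.
Outer (u): -270.

Therefore ∬_D (5x - 5y) dx dy = -270.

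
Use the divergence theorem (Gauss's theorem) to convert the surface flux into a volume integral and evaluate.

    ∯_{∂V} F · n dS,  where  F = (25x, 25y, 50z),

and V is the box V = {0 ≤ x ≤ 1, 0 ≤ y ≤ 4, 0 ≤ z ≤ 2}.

By the divergence theorem,

    ∯_{∂V} F · n dS = ∭_V (∇ · F) dV.

Compute the divergence:
    ∇ · F = ∂F_x/∂x + ∂F_y/∂y + ∂F_z/∂z = 25 + 25 + 50 = 100.

V is a rectangular box, so dV = dx dy dz with 0 ≤ x ≤ 1, 0 ≤ y ≤ 4, 0 ≤ z ≤ 2.

Integrate (100) over V as an iterated integral:

    ∭_V (∇·F) dV = ∫_0^{1} ∫_0^{4} ∫_0^{2} (100) dz dy dx.

Inner (z from 0 to 2): 200.
Middle (y from 0 to 4): 800.
Outer (x from 0 to 1): 800.

Therefore ∯_{∂V} F · n dS = 800.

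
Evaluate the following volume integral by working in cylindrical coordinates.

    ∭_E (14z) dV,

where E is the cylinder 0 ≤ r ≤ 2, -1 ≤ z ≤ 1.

In cylindrical coordinates, x = r cos(θ), y = r sin(θ), z = z, and dV = r dr dθ dz.

The integrand becomes 14z, so

    ∭_E (14z) dV = ∫_{0}^{2π} ∫_{0}^{2} ∫_{-1}^{1} (14z) · r dz dr dθ.

Inner (z): 0.
Middle (r from 0 to 2): 0.
Outer (θ): 0.

Therefore the triple integral equals 0.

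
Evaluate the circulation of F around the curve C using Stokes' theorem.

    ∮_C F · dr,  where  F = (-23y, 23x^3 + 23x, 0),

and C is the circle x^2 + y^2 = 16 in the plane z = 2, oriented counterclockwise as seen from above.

Let S be the flat disk x^2 + y^2 ≤ 16 in the plane z = 2, with upward unit normal n̂ = ẑ. By Stokes' theorem,

    ∮_C F · dr = ∬_S (∇ × F) · n̂ dS = ∬_D (curl F)_z dA,

where D is the disk x^2 + y^2 ≤ 16.

Compute the curl of F = (-23y, 23x^3 + 23x, 0):
    (∇ × F)_x = ∂F_z/∂y - ∂F_y/∂z = 0,
    (∇ × F)_y = ∂F_x/∂z - ∂F_z/∂x = 0,
    (∇ × F)_z = ∂F_y/∂x - ∂F_x/∂y = 69x^2 + 46.

On z = 2, (curl F)_z = 69x^2 + 46.

Convert to polar (x = r cos θ, y = r sin θ, dA = r dr dθ); the integrand becomes 69r^2cos(θ)^2 + 46, so

    ∬_D (curl F)_z dA = ∫_0^{2π} ∫_0^{4} (69r^2cos(θ)^2 + 46) · r dr dθ.

Inner (r from 0 to 4): 4416cos(θ)^2 + 368.
Outer (θ from 0 to 2π): 5152π.

Therefore ∮_C F · dr = 5152π.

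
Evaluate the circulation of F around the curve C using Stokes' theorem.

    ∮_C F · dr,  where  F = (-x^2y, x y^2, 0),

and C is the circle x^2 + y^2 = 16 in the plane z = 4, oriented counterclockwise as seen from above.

Let S be the flat disk x^2 + y^2 ≤ 16 in the plane z = 4, with upward unit normal n̂ = ẑ. By Stokes' theorem,

    ∮_C F · dr = ∬_S (∇ × F) · n̂ dS = ∬_D (curl F)_z dA,

where D is the disk x^2 + y^2 ≤ 16.

Compute the curl of F = (-x^2y, x y^2, 0):
    (∇ × F)_x = ∂F_z/∂y - ∂F_y/∂z = 0,
    (∇ × F)_y = ∂F_x/∂z - ∂F_z/∂x = 0,
    (∇ × F)_z = ∂F_y/∂x - ∂F_x/∂y = x^2 + y^2.

On z = 4, (curl F)_z = x^2 + y^2.

Convert to polar (x = r cos θ, y = r sin θ, dA = r dr dθ); the integrand becomes r^2, so

    ∬_D (curl F)_z dA = ∫_0^{2π} ∫_0^{4} (r^2) · r dr dθ.

Inner (r from 0 to 4): 64.
Outer (θ from 0 to 2π): 128π.

Therefore ∮_C F · dr = 128π.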